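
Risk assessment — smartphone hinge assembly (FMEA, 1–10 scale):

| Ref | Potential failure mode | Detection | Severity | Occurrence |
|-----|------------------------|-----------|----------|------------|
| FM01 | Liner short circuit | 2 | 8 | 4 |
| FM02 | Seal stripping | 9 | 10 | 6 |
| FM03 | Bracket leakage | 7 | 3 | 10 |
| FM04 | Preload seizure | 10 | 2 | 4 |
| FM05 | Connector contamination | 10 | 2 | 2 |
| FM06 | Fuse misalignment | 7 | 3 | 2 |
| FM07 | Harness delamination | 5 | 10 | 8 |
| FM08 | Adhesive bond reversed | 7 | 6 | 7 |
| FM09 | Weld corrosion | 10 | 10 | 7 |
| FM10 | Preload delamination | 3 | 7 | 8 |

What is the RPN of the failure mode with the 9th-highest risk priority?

RPN = Severity × Occurrence × Detection:
  FM01: 8 × 4 × 2 = 64
  FM02: 10 × 6 × 9 = 540
  FM03: 3 × 10 × 7 = 210
  FM04: 2 × 4 × 10 = 80
  FM05: 2 × 2 × 10 = 40
  FM06: 3 × 2 × 7 = 42
  FM07: 10 × 8 × 5 = 400
  FM08: 6 × 7 × 7 = 294
  FM09: 10 × 7 × 10 = 700
  FM10: 7 × 8 × 3 = 168
Sorted descending: 700, 540, 400, 294, 210, 168, 80, 64, 42, 40.
The 9th-highest RPN is 42 (FM06).

42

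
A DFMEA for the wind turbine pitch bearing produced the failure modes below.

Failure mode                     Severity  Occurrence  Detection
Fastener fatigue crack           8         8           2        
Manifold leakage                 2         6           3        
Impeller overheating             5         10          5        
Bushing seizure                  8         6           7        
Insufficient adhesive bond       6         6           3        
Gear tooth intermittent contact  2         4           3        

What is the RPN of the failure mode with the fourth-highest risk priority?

RPN = Severity × Occurrence × Detection:
  Fastener fatigue crack: 8 × 8 × 2 = 128
  Manifold leakage: 2 × 6 × 3 = 36
  Impeller overheating: 5 × 10 × 5 = 250
  Bushing seizure: 8 × 6 × 7 = 336
  Insufficient adhesive bond: 6 × 6 × 3 = 108
  Gear tooth intermittent contact: 2 × 4 × 3 = 24
Sorted descending: 336, 250, 128, 108, 36, 24.
The fourth-highest RPN is 108 (Insufficient adhesive bond).

108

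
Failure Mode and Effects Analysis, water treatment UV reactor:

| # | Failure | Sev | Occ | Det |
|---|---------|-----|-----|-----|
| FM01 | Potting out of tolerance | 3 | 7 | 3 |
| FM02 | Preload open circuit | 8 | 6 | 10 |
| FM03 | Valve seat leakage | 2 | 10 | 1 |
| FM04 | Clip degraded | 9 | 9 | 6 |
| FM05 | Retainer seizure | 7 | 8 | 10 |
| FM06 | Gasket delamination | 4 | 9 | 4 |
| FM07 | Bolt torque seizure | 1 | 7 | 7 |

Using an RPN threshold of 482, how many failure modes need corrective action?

2

RPN = Severity × Occurrence × Detection:
  FM01: 3 × 7 × 3 = 63
  FM02: 8 × 6 × 10 = 480
  FM03: 2 × 10 × 1 = 20
  FM04: 9 × 9 × 6 = 486
  FM05: 7 × 8 × 10 = 560
  FM06: 4 × 9 × 4 = 144
  FM07: 1 × 7 × 7 = 49
Modes with RPN ≥ 482: FM04 (486), FM05 (560) → 2.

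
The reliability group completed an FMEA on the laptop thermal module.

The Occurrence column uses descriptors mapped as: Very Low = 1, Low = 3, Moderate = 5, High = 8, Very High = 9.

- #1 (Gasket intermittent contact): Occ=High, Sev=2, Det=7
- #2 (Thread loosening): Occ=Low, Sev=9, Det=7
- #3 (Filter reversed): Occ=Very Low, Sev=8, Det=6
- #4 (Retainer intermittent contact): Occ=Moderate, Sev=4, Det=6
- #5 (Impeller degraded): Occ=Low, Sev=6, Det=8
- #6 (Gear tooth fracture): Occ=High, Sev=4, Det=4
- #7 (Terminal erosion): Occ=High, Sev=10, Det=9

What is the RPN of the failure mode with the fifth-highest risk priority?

120

RPN = Severity × Occurrence × Detection:
  #1: 2 × 8 × 7 = 112
  #2: 9 × 3 × 7 = 189
  #3: 8 × 1 × 6 = 48
  #4: 4 × 5 × 6 = 120
  #5: 6 × 3 × 8 = 144
  #6: 4 × 8 × 4 = 128
  #7: 10 × 8 × 9 = 720
Sorted descending: 720, 189, 144, 128, 120, 112, 48.
The fifth-highest RPN is 120 (#4).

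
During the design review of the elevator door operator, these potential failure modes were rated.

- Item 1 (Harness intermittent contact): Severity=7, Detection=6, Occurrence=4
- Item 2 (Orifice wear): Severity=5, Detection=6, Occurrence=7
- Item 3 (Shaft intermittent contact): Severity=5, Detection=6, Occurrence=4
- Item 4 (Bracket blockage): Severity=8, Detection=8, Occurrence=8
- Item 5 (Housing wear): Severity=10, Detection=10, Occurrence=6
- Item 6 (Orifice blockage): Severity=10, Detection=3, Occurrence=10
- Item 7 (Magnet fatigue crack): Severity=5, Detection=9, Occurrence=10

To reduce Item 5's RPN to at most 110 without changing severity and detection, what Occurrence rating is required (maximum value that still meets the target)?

Item 5: S=10, O=6, D=10 → current RPN = 600.
Fixed product = 100. Need 100 × O ≤ 110, so O ≤ 110/100 = 1.10.
Maximum integer Occurrence rating = 1 (gives RPN 100; O=2 would give 200 > 110).

1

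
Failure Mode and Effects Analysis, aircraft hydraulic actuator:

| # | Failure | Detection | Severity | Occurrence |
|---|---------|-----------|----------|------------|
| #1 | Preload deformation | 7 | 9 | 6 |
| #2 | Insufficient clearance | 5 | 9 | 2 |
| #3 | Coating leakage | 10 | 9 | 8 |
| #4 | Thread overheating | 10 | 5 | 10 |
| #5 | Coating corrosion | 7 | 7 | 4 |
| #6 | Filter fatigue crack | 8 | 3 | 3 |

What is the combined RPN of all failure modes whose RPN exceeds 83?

RPN = Severity × Occurrence × Detection:
  #1: 9 × 6 × 7 = 378
  #2: 9 × 2 × 5 = 90
  #3: 9 × 8 × 10 = 720
  #4: 5 × 10 × 10 = 500
  #5: 7 × 4 × 7 = 196
  #6: 3 × 3 × 8 = 72
RPN > 83: #1 (378), #2 (90), #3 (720), #4 (500), #5 (196).
Sum: 378 + 90 + 720 + 500 + 196 = 1884.

1884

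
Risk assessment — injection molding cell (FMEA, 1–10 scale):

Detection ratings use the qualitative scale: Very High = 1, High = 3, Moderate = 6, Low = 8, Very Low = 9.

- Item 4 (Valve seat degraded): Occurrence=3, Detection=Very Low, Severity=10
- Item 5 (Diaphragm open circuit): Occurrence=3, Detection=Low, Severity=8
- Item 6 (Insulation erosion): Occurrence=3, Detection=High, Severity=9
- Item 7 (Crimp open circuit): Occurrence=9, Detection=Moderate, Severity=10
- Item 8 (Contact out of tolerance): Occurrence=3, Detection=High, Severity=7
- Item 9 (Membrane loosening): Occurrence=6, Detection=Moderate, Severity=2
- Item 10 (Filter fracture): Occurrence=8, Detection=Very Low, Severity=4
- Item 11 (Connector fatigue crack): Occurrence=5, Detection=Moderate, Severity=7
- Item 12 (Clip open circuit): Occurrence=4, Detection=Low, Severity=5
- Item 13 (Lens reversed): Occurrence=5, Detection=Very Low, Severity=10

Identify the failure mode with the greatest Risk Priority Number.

RPN = Severity × Occurrence × Detection:
  Item 4: 10 × 3 × 9 = 270
  Item 5: 8 × 3 × 8 = 192
  Item 6: 9 × 3 × 3 = 81
  Item 7: 10 × 9 × 6 = 540
  Item 8: 7 × 3 × 3 = 63
  Item 9: 2 × 6 × 6 = 72
  Item 10: 4 × 8 × 9 = 288
  Item 11: 7 × 5 × 6 = 210
  Item 12: 5 × 4 × 8 = 160
  Item 13: 10 × 5 × 9 = 450
Highest RPN is 540 → Item 7.

Item 7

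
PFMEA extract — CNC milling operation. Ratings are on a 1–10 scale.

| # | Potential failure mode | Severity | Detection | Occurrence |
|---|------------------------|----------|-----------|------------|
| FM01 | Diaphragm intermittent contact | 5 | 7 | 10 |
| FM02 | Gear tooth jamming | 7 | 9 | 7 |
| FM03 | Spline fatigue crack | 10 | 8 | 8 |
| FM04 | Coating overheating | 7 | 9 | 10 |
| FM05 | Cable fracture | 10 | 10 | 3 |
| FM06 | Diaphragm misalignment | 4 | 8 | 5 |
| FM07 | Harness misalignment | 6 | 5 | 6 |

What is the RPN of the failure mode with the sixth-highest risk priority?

RPN = Severity × Occurrence × Detection:
  FM01: 5 × 10 × 7 = 350
  FM02: 7 × 7 × 9 = 441
  FM03: 10 × 8 × 8 = 640
  FM04: 7 × 10 × 9 = 630
  FM05: 10 × 3 × 10 = 300
  FM06: 4 × 5 × 8 = 160
  FM07: 6 × 6 × 5 = 180
Sorted descending: 640, 630, 441, 350, 300, 180, 160.
The sixth-highest RPN is 180 (FM07).

180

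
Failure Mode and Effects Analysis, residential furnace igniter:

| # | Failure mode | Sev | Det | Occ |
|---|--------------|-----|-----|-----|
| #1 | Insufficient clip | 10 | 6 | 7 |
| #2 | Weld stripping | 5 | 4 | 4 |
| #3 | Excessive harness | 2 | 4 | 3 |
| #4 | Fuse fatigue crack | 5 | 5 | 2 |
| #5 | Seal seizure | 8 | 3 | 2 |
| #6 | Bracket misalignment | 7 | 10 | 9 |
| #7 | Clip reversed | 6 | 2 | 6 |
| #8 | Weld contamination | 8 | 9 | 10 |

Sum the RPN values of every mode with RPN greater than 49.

RPN = Severity × Occurrence × Detection:
  #1: 10 × 7 × 6 = 420
  #2: 5 × 4 × 4 = 80
  #3: 2 × 3 × 4 = 24
  #4: 5 × 2 × 5 = 50
  #5: 8 × 2 × 3 = 48
  #6: 7 × 9 × 10 = 630
  #7: 6 × 6 × 2 = 72
  #8: 8 × 10 × 9 = 720
RPN > 49: #1 (420), #2 (80), #4 (50), #6 (630), #7 (72), #8 (720).
Sum: 420 + 80 + 50 + 630 + 72 + 720 = 1972.

1972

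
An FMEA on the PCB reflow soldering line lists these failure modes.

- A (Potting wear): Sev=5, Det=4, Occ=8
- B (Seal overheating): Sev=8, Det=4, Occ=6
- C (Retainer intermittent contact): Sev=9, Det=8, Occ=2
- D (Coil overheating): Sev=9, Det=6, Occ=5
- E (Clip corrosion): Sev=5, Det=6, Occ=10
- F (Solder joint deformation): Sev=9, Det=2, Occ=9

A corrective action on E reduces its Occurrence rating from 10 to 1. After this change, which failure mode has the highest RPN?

RPN = Severity × Occurrence × Detection:
  A: 5 × 8 × 4 = 160
  B: 8 × 6 × 4 = 192
  C: 9 × 2 × 8 = 144
  D: 9 × 5 × 6 = 270
  E: 5 × 10 × 6 = 300
  F: 9 × 9 × 2 = 162
After action: E → 5 × 1 × 6 = 30.
Revised RPNs: D=270, B=192, F=162, A=160, C=144, E=30.
Highest is now D (270).

D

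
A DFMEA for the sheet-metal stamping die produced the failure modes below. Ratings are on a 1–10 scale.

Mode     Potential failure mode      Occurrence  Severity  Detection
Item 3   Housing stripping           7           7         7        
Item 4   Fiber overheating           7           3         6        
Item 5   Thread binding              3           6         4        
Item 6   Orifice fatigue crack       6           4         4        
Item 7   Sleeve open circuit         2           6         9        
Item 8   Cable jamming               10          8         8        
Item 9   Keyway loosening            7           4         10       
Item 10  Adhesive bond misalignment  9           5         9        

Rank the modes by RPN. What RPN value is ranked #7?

96

RPN = Severity × Occurrence × Detection:
  Item 3: 7 × 7 × 7 = 343
  Item 4: 3 × 7 × 6 = 126
  Item 5: 6 × 3 × 4 = 72
  Item 6: 4 × 6 × 4 = 96
  Item 7: 6 × 2 × 9 = 108
  Item 8: 8 × 10 × 8 = 640
  Item 9: 4 × 7 × 10 = 280
  Item 10: 5 × 9 × 9 = 405
Sorted descending: 640, 405, 343, 280, 126, 108, 96, 72.
The seventh-highest RPN is 96 (Item 6).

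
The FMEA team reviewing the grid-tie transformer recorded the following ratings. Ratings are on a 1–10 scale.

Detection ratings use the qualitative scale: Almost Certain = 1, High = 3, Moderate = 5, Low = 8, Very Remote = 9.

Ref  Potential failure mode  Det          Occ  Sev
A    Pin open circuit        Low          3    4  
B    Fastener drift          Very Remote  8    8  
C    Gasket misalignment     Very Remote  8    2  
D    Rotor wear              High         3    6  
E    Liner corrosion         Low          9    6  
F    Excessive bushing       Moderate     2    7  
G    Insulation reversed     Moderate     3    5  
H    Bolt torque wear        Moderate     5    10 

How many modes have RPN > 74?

6

RPN = Severity × Occurrence × Detection:
  A: 4 × 3 × 8 = 96
  B: 8 × 8 × 9 = 576
  C: 2 × 8 × 9 = 144
  D: 6 × 3 × 3 = 54
  E: 6 × 9 × 8 = 432
  F: 7 × 2 × 5 = 70
  G: 5 × 3 × 5 = 75
  H: 10 × 5 × 5 = 250
Modes with RPN > 74: A (96), B (576), C (144), E (432), G (75), H (250) → 6.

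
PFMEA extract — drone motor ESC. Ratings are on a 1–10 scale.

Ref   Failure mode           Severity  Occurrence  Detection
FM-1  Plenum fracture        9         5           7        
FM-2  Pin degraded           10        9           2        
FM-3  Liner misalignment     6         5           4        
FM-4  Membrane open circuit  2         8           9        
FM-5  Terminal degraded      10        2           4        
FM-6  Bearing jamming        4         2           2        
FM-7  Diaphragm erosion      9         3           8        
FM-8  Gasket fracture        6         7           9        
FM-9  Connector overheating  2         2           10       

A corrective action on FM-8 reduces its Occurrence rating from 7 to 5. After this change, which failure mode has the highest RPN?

FM-1

RPN = Severity × Occurrence × Detection:
  FM-1: 9 × 5 × 7 = 315
  FM-2: 10 × 9 × 2 = 180
  FM-3: 6 × 5 × 4 = 120
  FM-4: 2 × 8 × 9 = 144
  FM-5: 10 × 2 × 4 = 80
  FM-6: 4 × 2 × 2 = 16
  FM-7: 9 × 3 × 8 = 216
  FM-8: 6 × 7 × 9 = 378
  FM-9: 2 × 2 × 10 = 40
After action: FM-8 → 6 × 5 × 9 = 270.
Revised RPNs: FM-1=315, FM-8=270, FM-7=216, FM-2=180, FM-4=144, FM-3=120, FM-5=80, FM-9=40, FM-6=16.
Highest is now FM-1 (315).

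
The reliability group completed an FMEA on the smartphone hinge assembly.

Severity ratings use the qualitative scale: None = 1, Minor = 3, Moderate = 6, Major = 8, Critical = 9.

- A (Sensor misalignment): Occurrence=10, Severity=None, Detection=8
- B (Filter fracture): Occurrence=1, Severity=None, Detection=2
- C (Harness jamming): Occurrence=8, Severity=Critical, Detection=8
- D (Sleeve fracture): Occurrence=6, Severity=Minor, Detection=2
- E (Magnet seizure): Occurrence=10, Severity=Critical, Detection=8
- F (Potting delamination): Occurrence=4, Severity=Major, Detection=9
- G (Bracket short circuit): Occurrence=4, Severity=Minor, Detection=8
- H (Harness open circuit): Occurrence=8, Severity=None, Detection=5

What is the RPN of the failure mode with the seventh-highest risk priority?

RPN = Severity × Occurrence × Detection:
  A: 1 × 10 × 8 = 80
  B: 1 × 1 × 2 = 2
  C: 9 × 8 × 8 = 576
  D: 3 × 6 × 2 = 36
  E: 9 × 10 × 8 = 720
  F: 8 × 4 × 9 = 288
  G: 3 × 4 × 8 = 96
  H: 1 × 8 × 5 = 40
Sorted descending: 720, 576, 288, 96, 80, 40, 36, 2.
The seventh-highest RPN is 36 (D).

36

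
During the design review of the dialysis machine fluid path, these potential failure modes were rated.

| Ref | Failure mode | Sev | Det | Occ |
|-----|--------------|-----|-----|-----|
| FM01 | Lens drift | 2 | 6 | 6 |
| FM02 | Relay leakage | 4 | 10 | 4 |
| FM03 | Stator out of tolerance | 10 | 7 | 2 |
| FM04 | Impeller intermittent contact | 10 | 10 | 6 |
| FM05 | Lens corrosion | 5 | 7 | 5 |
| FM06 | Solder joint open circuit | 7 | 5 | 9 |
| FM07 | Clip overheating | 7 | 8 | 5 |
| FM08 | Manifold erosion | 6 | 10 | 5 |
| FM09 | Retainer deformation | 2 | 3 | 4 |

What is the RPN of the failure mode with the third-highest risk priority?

RPN = Severity × Occurrence × Detection:
  FM01: 2 × 6 × 6 = 72
  FM02: 4 × 4 × 10 = 160
  FM03: 10 × 2 × 7 = 140
  FM04: 10 × 6 × 10 = 600
  FM05: 5 × 5 × 7 = 175
  FM06: 7 × 9 × 5 = 315
  FM07: 7 × 5 × 8 = 280
  FM08: 6 × 5 × 10 = 300
  FM09: 2 × 4 × 3 = 24
Sorted descending: 600, 315, 300, 280, 175, 160, 140, 72, 24.
The third-highest RPN is 300 (FM08).

300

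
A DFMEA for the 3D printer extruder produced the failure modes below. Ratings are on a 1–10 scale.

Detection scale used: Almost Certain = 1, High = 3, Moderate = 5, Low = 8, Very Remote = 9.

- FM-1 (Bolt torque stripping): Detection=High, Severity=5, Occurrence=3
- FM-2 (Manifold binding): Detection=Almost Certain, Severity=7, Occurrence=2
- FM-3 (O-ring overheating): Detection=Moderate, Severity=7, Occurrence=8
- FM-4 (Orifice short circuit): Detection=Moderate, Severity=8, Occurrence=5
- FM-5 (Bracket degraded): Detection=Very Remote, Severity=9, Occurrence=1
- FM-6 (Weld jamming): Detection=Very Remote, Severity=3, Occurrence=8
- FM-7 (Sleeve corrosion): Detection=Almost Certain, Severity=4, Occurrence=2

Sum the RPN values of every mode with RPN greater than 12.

RPN = Severity × Occurrence × Detection:
  FM-1: 5 × 3 × 3 = 45
  FM-2: 7 × 2 × 1 = 14
  FM-3: 7 × 8 × 5 = 280
  FM-4: 8 × 5 × 5 = 200
  FM-5: 9 × 1 × 9 = 81
  FM-6: 3 × 8 × 9 = 216
  FM-7: 4 × 2 × 1 = 8
RPN > 12: FM-1 (45), FM-2 (14), FM-3 (280), FM-4 (200), FM-5 (81), FM-6 (216).
Sum: 45 + 14 + 280 + 200 + 81 + 216 = 836.

836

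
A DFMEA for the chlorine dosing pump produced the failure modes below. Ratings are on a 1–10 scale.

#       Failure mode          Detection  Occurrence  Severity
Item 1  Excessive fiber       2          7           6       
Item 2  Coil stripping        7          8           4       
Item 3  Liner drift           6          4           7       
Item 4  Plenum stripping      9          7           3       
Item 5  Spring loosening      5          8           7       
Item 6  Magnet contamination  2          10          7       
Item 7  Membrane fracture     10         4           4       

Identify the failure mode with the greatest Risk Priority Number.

RPN = Severity × Occurrence × Detection:
  Item 1: 6 × 7 × 2 = 84
  Item 2: 4 × 8 × 7 = 224
  Item 3: 7 × 4 × 6 = 168
  Item 4: 3 × 7 × 9 = 189
  Item 5: 7 × 8 × 5 = 280
  Item 6: 7 × 10 × 2 = 140
  Item 7: 4 × 4 × 10 = 160
Highest RPN is 280 → Item 5.

Item 5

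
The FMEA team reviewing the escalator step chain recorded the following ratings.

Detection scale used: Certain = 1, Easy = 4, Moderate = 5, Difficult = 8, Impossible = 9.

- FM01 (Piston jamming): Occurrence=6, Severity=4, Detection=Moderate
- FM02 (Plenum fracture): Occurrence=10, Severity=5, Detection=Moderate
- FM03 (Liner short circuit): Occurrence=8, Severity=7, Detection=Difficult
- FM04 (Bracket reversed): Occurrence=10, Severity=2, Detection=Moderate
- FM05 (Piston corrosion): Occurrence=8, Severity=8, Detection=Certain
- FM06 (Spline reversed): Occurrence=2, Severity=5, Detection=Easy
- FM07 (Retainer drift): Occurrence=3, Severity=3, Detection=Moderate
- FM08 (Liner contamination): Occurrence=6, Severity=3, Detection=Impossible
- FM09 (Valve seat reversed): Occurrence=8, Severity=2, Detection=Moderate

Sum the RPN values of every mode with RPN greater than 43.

RPN = Severity × Occurrence × Detection:
  FM01: 4 × 6 × 5 = 120
  FM02: 5 × 10 × 5 = 250
  FM03: 7 × 8 × 8 = 448
  FM04: 2 × 10 × 5 = 100
  FM05: 8 × 8 × 1 = 64
  FM06: 5 × 2 × 4 = 40
  FM07: 3 × 3 × 5 = 45
  FM08: 3 × 6 × 9 = 162
  FM09: 2 × 8 × 5 = 80
RPN > 43: FM01 (120), FM02 (250), FM03 (448), FM04 (100), FM05 (64), FM07 (45), FM08 (162), FM09 (80).
Sum: 120 + 250 + 448 + 100 + 64 + 45 + 162 + 80 = 1269.

1269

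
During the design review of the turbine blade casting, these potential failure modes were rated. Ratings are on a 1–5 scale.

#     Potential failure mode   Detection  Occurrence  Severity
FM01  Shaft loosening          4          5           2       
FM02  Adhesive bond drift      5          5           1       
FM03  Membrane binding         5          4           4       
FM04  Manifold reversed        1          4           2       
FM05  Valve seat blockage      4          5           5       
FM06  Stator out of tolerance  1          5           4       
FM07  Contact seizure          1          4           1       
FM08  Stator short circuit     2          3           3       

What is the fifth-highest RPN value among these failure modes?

20

RPN = Severity × Occurrence × Detection:
  FM01: 2 × 5 × 4 = 40
  FM02: 1 × 5 × 5 = 25
  FM03: 4 × 4 × 5 = 80
  FM04: 2 × 4 × 1 = 8
  FM05: 5 × 5 × 4 = 100
  FM06: 4 × 5 × 1 = 20
  FM07: 1 × 4 × 1 = 4
  FM08: 3 × 3 × 2 = 18
Sorted descending: 100, 80, 40, 25, 20, 18, 8, 4.
The fifth-highest RPN is 20 (FM06).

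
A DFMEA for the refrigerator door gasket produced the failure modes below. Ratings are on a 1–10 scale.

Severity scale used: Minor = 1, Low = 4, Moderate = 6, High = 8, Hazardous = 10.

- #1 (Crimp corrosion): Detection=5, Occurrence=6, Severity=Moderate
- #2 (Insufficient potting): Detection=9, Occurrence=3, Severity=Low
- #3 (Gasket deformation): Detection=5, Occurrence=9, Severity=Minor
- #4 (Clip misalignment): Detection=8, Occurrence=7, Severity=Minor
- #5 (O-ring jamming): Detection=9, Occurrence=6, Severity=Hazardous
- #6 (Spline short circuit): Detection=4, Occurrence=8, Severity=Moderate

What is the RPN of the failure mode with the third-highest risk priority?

RPN = Severity × Occurrence × Detection:
  #1: 6 × 6 × 5 = 180
  #2: 4 × 3 × 9 = 108
  #3: 1 × 9 × 5 = 45
  #4: 1 × 7 × 8 = 56
  #5: 10 × 6 × 9 = 540
  #6: 6 × 8 × 4 = 192
Sorted descending: 540, 192, 180, 108, 56, 45.
The third-highest RPN is 180 (#1).

180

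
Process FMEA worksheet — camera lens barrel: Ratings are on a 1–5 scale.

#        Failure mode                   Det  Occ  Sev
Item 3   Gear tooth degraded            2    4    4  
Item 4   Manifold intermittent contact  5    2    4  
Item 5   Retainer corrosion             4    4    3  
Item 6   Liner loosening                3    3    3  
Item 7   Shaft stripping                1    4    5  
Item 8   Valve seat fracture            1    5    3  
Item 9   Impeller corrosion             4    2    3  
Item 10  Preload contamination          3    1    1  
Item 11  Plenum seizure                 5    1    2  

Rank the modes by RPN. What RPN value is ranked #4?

RPN = Severity × Occurrence × Detection:
  Item 3: 4 × 4 × 2 = 32
  Item 4: 4 × 2 × 5 = 40
  Item 5: 3 × 4 × 4 = 48
  Item 6: 3 × 3 × 3 = 27
  Item 7: 5 × 4 × 1 = 20
  Item 8: 3 × 5 × 1 = 15
  Item 9: 3 × 2 × 4 = 24
  Item 10: 1 × 1 × 3 = 3
  Item 11: 2 × 1 × 5 = 10
Sorted descending: 48, 40, 32, 27, 24, 20, 15, 10, 3.
The fourth-highest RPN is 27 (Item 6).

27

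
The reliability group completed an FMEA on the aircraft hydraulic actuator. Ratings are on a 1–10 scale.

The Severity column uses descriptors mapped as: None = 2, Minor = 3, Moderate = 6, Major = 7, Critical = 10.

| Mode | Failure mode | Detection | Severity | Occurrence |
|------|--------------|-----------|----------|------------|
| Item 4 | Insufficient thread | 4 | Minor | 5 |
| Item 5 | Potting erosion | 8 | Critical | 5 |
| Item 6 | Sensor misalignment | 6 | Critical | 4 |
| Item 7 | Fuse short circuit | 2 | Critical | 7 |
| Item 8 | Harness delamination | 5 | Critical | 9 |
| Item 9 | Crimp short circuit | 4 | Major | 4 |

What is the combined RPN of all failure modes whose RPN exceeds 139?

RPN = Severity × Occurrence × Detection:
  Item 4: 3 × 5 × 4 = 60
  Item 5: 10 × 5 × 8 = 400
  Item 6: 10 × 4 × 6 = 240
  Item 7: 10 × 7 × 2 = 140
  Item 8: 10 × 9 × 5 = 450
  Item 9: 7 × 4 × 4 = 112
RPN > 139: Item 5 (400), Item 6 (240), Item 7 (140), Item 8 (450).
Sum: 400 + 240 + 140 + 450 = 1230.

1230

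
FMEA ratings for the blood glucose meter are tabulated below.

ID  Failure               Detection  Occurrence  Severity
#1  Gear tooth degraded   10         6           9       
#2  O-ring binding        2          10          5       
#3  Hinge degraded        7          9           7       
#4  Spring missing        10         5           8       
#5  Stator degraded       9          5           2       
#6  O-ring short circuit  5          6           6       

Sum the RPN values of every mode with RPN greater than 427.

981

RPN = Severity × Occurrence × Detection:
  #1: 9 × 6 × 10 = 540
  #2: 5 × 10 × 2 = 100
  #3: 7 × 9 × 7 = 441
  #4: 8 × 5 × 10 = 400
  #5: 2 × 5 × 9 = 90
  #6: 6 × 6 × 5 = 180
RPN > 427: #1 (540), #3 (441).
Sum: 540 + 441 = 981.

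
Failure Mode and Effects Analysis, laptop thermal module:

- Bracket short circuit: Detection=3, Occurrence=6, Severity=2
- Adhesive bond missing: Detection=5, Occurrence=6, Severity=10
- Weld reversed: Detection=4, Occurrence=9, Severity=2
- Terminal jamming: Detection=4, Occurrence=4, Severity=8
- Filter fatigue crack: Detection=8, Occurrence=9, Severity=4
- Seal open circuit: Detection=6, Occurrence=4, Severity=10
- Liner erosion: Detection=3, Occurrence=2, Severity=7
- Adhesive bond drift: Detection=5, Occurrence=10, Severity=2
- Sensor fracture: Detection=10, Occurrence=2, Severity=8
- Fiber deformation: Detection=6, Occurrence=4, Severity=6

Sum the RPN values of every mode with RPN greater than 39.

RPN = Severity × Occurrence × Detection:
  Bracket short circuit: 2 × 6 × 3 = 36
  Adhesive bond missing: 10 × 6 × 5 = 300
  Weld reversed: 2 × 9 × 4 = 72
  Terminal jamming: 8 × 4 × 4 = 128
  Filter fatigue crack: 4 × 9 × 8 = 288
  Seal open circuit: 10 × 4 × 6 = 240
  Liner erosion: 7 × 2 × 3 = 42
  Adhesive bond drift: 2 × 10 × 5 = 100
  Sensor fracture: 8 × 2 × 10 = 160
  Fiber deformation: 6 × 4 × 6 = 144
RPN > 39: Adhesive bond missing (300), Weld reversed (72), Terminal jamming (128), Filter fatigue crack (288), Seal open circuit (240), Liner erosion (42), Adhesive bond drift (100), Sensor fracture (160), Fiber deformation (144).
Sum: 300 + 72 + 128 + 288 + 240 + 42 + 100 + 160 + 144 = 1474.

1474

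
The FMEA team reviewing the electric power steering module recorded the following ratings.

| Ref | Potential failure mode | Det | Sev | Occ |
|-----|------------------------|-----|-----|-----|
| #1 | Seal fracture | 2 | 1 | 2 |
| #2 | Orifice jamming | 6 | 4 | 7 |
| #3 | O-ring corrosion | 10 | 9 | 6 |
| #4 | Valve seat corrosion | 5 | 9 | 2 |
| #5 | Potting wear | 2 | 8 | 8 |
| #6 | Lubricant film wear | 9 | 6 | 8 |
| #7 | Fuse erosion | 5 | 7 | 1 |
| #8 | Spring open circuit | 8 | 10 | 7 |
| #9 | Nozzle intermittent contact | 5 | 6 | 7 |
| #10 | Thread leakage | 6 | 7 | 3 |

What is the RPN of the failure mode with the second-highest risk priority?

RPN = Severity × Occurrence × Detection:
  #1: 1 × 2 × 2 = 4
  #2: 4 × 7 × 6 = 168
  #3: 9 × 6 × 10 = 540
  #4: 9 × 2 × 5 = 90
  #5: 8 × 8 × 2 = 128
  #6: 6 × 8 × 9 = 432
  #7: 7 × 1 × 5 = 35
  #8: 10 × 7 × 8 = 560
  #9: 6 × 7 × 5 = 210
  #10: 7 × 3 × 6 = 126
Sorted descending: 560, 540, 432, 210, 168, 128, 126, 90, 35, 4.
The second-highest RPN is 540 (#3).

540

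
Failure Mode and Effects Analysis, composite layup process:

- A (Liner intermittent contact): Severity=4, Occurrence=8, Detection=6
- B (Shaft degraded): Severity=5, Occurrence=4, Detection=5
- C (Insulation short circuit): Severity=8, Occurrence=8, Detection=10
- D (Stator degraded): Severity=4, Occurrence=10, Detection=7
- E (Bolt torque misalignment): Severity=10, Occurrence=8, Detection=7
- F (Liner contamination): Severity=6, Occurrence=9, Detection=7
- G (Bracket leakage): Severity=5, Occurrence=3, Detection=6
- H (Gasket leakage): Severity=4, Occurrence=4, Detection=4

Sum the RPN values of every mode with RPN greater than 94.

2150

RPN = Severity × Occurrence × Detection:
  A: 4 × 8 × 6 = 192
  B: 5 × 4 × 5 = 100
  C: 8 × 8 × 10 = 640
  D: 4 × 10 × 7 = 280
  E: 10 × 8 × 7 = 560
  F: 6 × 9 × 7 = 378
  G: 5 × 3 × 6 = 90
  H: 4 × 4 × 4 = 64
RPN > 94: A (192), B (100), C (640), D (280), E (560), F (378).
Sum: 192 + 100 + 640 + 280 + 560 + 378 = 2150.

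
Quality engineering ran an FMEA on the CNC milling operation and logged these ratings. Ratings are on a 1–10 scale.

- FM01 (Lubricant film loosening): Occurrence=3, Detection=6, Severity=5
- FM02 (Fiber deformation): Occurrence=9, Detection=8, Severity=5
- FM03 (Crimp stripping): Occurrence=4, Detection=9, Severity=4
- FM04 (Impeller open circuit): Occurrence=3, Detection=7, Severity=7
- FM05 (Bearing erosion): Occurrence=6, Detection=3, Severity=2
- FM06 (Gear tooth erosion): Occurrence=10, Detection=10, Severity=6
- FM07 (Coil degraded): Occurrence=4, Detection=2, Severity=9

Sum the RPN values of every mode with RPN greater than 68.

1413

RPN = Severity × Occurrence × Detection:
  FM01: 5 × 3 × 6 = 90
  FM02: 5 × 9 × 8 = 360
  FM03: 4 × 4 × 9 = 144
  FM04: 7 × 3 × 7 = 147
  FM05: 2 × 6 × 3 = 36
  FM06: 6 × 10 × 10 = 600
  FM07: 9 × 4 × 2 = 72
RPN > 68: FM01 (90), FM02 (360), FM03 (144), FM04 (147), FM06 (600), FM07 (72).
Sum: 90 + 360 + 144 + 147 + 600 + 72 = 1413.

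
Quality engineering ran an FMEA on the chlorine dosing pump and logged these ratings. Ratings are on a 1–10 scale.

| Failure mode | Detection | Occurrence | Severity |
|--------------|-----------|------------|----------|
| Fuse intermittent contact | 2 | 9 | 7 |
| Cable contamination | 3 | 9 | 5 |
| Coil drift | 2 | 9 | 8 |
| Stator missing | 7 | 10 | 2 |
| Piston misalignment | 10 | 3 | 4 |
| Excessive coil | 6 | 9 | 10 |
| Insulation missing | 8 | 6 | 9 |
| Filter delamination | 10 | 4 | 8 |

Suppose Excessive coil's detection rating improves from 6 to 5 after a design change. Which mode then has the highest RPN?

Excessive coil

RPN = Severity × Occurrence × Detection:
  Fuse intermittent contact: 7 × 9 × 2 = 126
  Cable contamination: 5 × 9 × 3 = 135
  Coil drift: 8 × 9 × 2 = 144
  Stator missing: 2 × 10 × 7 = 140
  Piston misalignment: 4 × 3 × 10 = 120
  Excessive coil: 10 × 9 × 6 = 540
  Insulation missing: 9 × 6 × 8 = 432
  Filter delamination: 8 × 4 × 10 = 320
After action: Excessive coil → 10 × 9 × 5 = 450.
Revised RPNs: Excessive coil=450, Insulation missing=432, Filter delamination=320, Coil drift=144, Stator missing=140, Cable contamination=135, Fuse intermittent contact=126, Piston misalignment=120.
Highest is now Excessive coil (450).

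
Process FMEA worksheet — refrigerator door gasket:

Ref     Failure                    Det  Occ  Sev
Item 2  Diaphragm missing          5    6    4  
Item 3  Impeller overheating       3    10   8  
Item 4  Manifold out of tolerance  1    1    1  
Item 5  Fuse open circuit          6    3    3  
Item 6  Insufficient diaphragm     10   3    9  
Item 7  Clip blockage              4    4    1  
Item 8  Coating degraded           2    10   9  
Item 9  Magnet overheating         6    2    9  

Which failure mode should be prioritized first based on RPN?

RPN = Severity × Occurrence × Detection:
  Item 2: 4 × 6 × 5 = 120
  Item 3: 8 × 10 × 3 = 240
  Item 4: 1 × 1 × 1 = 1
  Item 5: 3 × 3 × 6 = 54
  Item 6: 9 × 3 × 10 = 270
  Item 7: 1 × 4 × 4 = 16
  Item 8: 9 × 10 × 2 = 180
  Item 9: 9 × 2 × 6 = 108
Highest RPN is 270 → Item 6.

Item 6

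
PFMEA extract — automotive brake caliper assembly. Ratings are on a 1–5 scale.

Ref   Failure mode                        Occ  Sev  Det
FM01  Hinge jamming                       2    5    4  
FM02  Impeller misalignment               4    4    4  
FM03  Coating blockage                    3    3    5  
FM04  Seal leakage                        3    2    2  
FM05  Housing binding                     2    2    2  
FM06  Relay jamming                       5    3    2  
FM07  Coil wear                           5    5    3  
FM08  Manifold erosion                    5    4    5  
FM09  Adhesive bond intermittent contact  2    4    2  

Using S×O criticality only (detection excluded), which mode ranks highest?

Criticality = Severity × Occurrence:
  FM01: 5 × 2 = 10
  FM02: 4 × 4 = 16
  FM03: 3 × 3 = 9
  FM04: 2 × 3 = 6
  FM05: 2 × 2 = 4
  FM06: 3 × 5 = 15
  FM07: 5 × 5 = 25
  FM08: 4 × 5 = 20
  FM09: 4 × 2 = 8
Highest criticality is 25 → FM07.

FM07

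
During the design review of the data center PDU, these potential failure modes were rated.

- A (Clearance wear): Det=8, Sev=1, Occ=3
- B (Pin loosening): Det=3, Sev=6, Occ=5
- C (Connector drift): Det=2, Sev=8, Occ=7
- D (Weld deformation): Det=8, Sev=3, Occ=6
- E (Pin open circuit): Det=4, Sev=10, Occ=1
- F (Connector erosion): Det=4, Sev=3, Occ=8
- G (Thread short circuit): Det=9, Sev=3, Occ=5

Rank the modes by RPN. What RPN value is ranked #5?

RPN = Severity × Occurrence × Detection:
  A: 1 × 3 × 8 = 24
  B: 6 × 5 × 3 = 90
  C: 8 × 7 × 2 = 112
  D: 3 × 6 × 8 = 144
  E: 10 × 1 × 4 = 40
  F: 3 × 8 × 4 = 96
  G: 3 × 5 × 9 = 135
Sorted descending: 144, 135, 112, 96, 90, 40, 24.
The fifth-highest RPN is 90 (B).

90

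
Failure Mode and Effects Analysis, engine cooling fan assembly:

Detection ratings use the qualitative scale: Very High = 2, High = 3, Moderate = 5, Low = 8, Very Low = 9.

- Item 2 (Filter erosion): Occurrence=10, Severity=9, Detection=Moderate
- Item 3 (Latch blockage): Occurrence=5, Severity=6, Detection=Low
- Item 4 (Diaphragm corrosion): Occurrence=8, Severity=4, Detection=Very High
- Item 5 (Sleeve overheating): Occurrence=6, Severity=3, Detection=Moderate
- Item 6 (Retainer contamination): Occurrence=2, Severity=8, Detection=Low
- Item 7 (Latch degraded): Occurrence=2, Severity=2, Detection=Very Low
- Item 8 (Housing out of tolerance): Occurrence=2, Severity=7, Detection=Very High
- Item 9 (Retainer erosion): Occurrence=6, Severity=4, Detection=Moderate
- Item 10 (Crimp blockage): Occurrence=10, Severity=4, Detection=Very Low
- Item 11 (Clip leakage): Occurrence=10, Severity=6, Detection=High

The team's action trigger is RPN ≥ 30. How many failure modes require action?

RPN = Severity × Occurrence × Detection:
  Item 2: 9 × 10 × 5 = 450
  Item 3: 6 × 5 × 8 = 240
  Item 4: 4 × 8 × 2 = 64
  Item 5: 3 × 6 × 5 = 90
  Item 6: 8 × 2 × 8 = 128
  Item 7: 2 × 2 × 9 = 36
  Item 8: 7 × 2 × 2 = 28
  Item 9: 4 × 6 × 5 = 120
  Item 10: 4 × 10 × 9 = 360
  Item 11: 6 × 10 × 3 = 180
Modes with RPN ≥ 30: Item 2 (450), Item 3 (240), Item 4 (64), Item 5 (90), Item 6 (128), Item 7 (36), Item 9 (120), Item 10 (360), Item 11 (180) → 9.

9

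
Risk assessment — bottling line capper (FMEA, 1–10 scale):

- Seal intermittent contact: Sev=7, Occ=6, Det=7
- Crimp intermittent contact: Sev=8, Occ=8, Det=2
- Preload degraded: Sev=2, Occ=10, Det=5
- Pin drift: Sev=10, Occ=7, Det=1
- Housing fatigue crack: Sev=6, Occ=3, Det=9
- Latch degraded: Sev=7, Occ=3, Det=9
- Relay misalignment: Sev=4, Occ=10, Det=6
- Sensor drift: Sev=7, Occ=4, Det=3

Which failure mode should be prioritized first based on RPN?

RPN = Severity × Occurrence × Detection:
  Seal intermittent contact: 7 × 6 × 7 = 294
  Crimp intermittent contact: 8 × 8 × 2 = 128
  Preload degraded: 2 × 10 × 5 = 100
  Pin drift: 10 × 7 × 1 = 70
  Housing fatigue crack: 6 × 3 × 9 = 162
  Latch degraded: 7 × 3 × 9 = 189
  Relay misalignment: 4 × 10 × 6 = 240
  Sensor drift: 7 × 4 × 3 = 84
Highest RPN is 294 → Seal intermittent contact.

Seal intermittent contact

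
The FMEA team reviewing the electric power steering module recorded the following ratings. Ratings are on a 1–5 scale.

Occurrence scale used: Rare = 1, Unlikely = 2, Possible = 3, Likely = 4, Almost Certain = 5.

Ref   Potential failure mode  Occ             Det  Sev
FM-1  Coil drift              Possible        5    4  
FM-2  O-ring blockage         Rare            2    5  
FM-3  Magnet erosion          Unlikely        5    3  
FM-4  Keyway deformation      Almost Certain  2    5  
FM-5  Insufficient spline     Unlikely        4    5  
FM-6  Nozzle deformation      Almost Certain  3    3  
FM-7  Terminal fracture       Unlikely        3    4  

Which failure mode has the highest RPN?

RPN = Severity × Occurrence × Detection:
  FM-1: 4 × 3 × 5 = 60
  FM-2: 5 × 1 × 2 = 10
  FM-3: 3 × 2 × 5 = 30
  FM-4: 5 × 5 × 2 = 50
  FM-5: 5 × 2 × 4 = 40
  FM-6: 3 × 5 × 3 = 45
  FM-7: 4 × 2 × 3 = 24
Highest RPN is 60 → FM-1.

FM-1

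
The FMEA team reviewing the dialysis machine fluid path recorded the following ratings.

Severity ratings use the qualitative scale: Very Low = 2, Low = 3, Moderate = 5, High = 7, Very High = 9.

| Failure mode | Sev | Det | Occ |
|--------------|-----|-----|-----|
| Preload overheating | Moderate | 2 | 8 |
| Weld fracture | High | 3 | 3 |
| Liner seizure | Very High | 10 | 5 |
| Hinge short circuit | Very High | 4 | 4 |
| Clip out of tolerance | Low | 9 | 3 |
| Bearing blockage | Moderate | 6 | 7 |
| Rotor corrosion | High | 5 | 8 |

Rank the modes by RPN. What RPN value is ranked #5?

RPN = Severity × Occurrence × Detection:
  Preload overheating: 5 × 8 × 2 = 80
  Weld fracture: 7 × 3 × 3 = 63
  Liner seizure: 9 × 5 × 10 = 450
  Hinge short circuit: 9 × 4 × 4 = 144
  Clip out of tolerance: 3 × 3 × 9 = 81
  Bearing blockage: 5 × 7 × 6 = 210
  Rotor corrosion: 7 × 8 × 5 = 280
Sorted descending: 450, 280, 210, 144, 81, 80, 63.
The fifth-highest RPN is 81 (Clip out of tolerance).

81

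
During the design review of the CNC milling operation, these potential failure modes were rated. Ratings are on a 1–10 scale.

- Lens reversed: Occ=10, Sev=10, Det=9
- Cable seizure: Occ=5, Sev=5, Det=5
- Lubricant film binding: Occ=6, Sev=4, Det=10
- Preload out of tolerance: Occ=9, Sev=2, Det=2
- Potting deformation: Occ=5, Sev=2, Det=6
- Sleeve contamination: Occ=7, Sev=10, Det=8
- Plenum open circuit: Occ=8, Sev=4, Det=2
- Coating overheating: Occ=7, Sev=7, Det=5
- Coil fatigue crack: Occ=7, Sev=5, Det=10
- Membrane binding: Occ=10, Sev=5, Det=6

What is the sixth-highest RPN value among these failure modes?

240

RPN = Severity × Occurrence × Detection:
  Lens reversed: 10 × 10 × 9 = 900
  Cable seizure: 5 × 5 × 5 = 125
  Lubricant film binding: 4 × 6 × 10 = 240
  Preload out of tolerance: 2 × 9 × 2 = 36
  Potting deformation: 2 × 5 × 6 = 60
  Sleeve contamination: 10 × 7 × 8 = 560
  Plenum open circuit: 4 × 8 × 2 = 64
  Coating overheating: 7 × 7 × 5 = 245
  Coil fatigue crack: 5 × 7 × 10 = 350
  Membrane binding: 5 × 10 × 6 = 300
Sorted descending: 900, 560, 350, 300, 245, 240, 125, 64, 60, 36.
The sixth-highest RPN is 240 (Lubricant film binding).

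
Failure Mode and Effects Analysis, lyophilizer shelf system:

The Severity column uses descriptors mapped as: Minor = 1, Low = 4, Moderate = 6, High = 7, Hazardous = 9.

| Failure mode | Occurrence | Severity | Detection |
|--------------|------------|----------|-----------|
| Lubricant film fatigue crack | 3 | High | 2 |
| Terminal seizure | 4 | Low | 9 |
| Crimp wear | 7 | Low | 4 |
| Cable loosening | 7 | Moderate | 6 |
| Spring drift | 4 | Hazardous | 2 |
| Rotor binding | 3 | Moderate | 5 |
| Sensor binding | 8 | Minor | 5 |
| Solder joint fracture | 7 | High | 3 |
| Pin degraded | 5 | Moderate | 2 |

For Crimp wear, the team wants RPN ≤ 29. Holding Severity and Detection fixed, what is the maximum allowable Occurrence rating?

1

Crimp wear: S=4, O=7, D=4 → current RPN = 112.
Fixed product = 16. Need 16 × O ≤ 29, so O ≤ 29/16 = 1.81.
Maximum integer Occurrence rating = 1 (gives RPN 16; O=2 would give 32 > 29).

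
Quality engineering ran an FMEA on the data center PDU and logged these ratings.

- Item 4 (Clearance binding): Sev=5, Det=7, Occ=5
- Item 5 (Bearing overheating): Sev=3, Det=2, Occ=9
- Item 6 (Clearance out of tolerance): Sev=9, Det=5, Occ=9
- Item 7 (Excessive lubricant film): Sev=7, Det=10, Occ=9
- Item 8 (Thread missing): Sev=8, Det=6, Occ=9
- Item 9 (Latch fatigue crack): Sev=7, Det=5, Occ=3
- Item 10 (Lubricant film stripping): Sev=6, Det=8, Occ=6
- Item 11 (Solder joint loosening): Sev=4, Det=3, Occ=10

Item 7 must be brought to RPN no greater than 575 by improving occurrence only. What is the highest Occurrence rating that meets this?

Item 7: S=7, O=9, D=10 → current RPN = 630.
Fixed product = 70. Need 70 × O ≤ 575, so O ≤ 575/70 = 8.21.
Maximum integer Occurrence rating = 8 (gives RPN 560; O=9 would give 630 > 575).

8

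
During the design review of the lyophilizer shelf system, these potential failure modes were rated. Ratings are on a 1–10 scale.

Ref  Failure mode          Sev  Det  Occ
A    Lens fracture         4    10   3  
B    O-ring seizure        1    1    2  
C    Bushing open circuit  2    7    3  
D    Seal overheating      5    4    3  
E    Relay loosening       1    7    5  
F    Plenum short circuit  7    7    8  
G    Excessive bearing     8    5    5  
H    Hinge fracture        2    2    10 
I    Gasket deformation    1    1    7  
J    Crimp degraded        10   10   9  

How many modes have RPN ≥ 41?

RPN = Severity × Occurrence × Detection:
  A: 4 × 3 × 10 = 120
  B: 1 × 2 × 1 = 2
  C: 2 × 3 × 7 = 42
  D: 5 × 3 × 4 = 60
  E: 1 × 5 × 7 = 35
  F: 7 × 8 × 7 = 392
  G: 8 × 5 × 5 = 200
  H: 2 × 10 × 2 = 40
  I: 1 × 7 × 1 = 7
  J: 10 × 9 × 10 = 900
Modes with RPN ≥ 41: A (120), C (42), D (60), F (392), G (200), J (900) → 6.

6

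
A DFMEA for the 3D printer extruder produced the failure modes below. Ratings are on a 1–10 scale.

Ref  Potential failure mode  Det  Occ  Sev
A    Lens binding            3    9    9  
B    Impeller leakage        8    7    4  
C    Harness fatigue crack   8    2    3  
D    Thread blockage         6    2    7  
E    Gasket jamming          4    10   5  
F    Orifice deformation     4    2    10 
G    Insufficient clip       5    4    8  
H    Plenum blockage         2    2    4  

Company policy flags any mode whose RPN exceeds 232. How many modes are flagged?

RPN = Severity × Occurrence × Detection:
  A: 9 × 9 × 3 = 243
  B: 4 × 7 × 8 = 224
  C: 3 × 2 × 8 = 48
  D: 7 × 2 × 6 = 84
  E: 5 × 10 × 4 = 200
  F: 10 × 2 × 4 = 80
  G: 8 × 4 × 5 = 160
  H: 4 × 2 × 2 = 16
Modes with RPN > 232: A (243) → 1.

1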